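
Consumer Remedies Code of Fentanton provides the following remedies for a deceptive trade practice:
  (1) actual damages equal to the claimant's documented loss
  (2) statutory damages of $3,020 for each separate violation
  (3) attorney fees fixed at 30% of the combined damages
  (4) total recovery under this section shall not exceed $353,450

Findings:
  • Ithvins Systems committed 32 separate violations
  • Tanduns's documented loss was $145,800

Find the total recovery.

$315,172

Statutory damages: 32 × $3,020 = $96,640
Combined damages: $145,800 + $96,640 = $242,440
Attorney fees: 30% of $242,440 = $72,732
Total before cap: $242,440 + $72,732 = $315,172
Cap at $353,450: $315,172 is within the cap, no reduction.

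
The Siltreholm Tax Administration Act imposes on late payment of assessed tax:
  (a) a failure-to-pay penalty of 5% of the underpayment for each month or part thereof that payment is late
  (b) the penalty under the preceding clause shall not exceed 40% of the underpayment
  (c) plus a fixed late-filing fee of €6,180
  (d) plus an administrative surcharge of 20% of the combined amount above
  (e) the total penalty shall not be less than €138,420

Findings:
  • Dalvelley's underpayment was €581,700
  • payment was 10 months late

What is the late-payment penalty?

€286,632

Accrued rate: 5% × 10 = 50%, capped at 40% → 40%
Failure-to-pay penalty: 40% of €581,700 = €232,680
Penalty before surcharge: €232,680 + €6,180 = €238,860
Administrative surcharge: 20% of €238,860 = €47,772
Total penalty: €238,860 + €47,772 = €286,632
Minimum €138,420: €286,632 meets the minimum, no increase.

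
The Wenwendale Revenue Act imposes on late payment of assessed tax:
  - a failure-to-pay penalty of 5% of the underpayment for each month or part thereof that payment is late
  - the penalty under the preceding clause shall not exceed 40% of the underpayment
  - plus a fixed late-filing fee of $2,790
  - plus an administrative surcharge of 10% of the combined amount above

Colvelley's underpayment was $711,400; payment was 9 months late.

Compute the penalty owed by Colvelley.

Accrued rate: 5% × 9 = 45%, capped at 40% → 40%
Failure-to-pay penalty: 40% of $711,400 = $284,560
Penalty before surcharge: $284,560 + $2,790 = $287,350
Administrative surcharge: 10% of $287,350 = $28,735
Total penalty: $287,350 + $28,735 = $316,085

$316,085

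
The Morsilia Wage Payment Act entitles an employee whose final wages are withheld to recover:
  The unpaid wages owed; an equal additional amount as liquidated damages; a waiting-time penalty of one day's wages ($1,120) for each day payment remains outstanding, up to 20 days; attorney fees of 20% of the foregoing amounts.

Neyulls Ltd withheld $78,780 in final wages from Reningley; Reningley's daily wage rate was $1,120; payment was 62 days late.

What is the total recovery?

Liquidated damages (equal amount): $78,780
Penalty days: min(62, 20) = 20
Waiting-time penalty: 20 × $1,120 = $22,400
Subtotal: $78,780 + $78,780 + $22,400 = $179,960
Attorney fees: 20% of $179,960 = $35,992
Total award: $179,960 + $35,992 = $215,952

$215,952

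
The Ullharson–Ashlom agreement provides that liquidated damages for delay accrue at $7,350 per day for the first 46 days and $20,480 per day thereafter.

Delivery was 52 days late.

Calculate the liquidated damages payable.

$460,980

First 46 days: 46 × $7,350 = $338,100
Remaining days: (52 − 46) × $20,480 = $122,880
Accrued per-day damages: $338,100 + $122,880 = $460,980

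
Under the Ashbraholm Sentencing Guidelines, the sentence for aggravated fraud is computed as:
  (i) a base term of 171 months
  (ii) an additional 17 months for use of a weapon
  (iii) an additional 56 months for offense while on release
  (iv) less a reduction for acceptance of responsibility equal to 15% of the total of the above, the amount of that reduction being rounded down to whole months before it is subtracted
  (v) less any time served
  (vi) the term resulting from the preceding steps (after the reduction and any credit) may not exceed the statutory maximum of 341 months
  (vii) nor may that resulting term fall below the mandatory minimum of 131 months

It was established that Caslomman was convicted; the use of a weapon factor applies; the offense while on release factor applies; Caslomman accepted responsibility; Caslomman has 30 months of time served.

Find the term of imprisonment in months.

Sentence: 178 months

Use of a weapon enhancement: +17 months
Offense while on release enhancement: +56 months
Adjusted term: 171 months + 17 months + 56 months = 244 months
Acceptance of responsibility reduction: 15% of 244 months = 36 months (rounded down)
After reduction: 244 − 36 = 208 months
Less time served: 208 months − 30 months = 178 months
Cap at 341 months: 178 months is within the cap, no reduction.
Minimum 131 months: 178 months meets the minimum, no increase.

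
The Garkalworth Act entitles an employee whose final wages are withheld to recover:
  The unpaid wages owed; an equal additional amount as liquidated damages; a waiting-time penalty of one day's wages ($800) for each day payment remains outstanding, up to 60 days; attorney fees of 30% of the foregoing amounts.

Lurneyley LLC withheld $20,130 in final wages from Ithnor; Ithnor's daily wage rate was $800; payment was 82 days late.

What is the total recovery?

$114,738

Liquidated damages (equal amount): $20,130
Penalty days: min(82, 60) = 60
Waiting-time penalty: 60 × $800 = $48,000
Subtotal: $20,130 + $20,130 + $48,000 = $88,260
Attorney fees: 30% of $88,260 = $26,478
Total award: $88,260 + $26,478 = $114,738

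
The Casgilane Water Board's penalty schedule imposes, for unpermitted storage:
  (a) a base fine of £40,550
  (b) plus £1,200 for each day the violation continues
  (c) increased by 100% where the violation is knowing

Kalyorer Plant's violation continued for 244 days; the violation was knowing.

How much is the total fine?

Per-day component: 244 × £1,200 = £292,800
Base plus per-day: £40,550 + £292,800 = £333,350
Enhancement: 100% of £333,350 = £333,350
Enhanced fine: £333,350 + £333,350 = £666,700

£666,700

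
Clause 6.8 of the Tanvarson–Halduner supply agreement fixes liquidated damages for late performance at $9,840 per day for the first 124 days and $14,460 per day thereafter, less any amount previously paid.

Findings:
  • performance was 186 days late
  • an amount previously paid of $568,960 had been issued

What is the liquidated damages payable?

$1,547,720

First 124 days: 124 × $9,840 = $1,220,160
Remaining days: (186 − 124) × $14,460 = $896,520
Accrued per-day damages: $1,220,160 + $896,520 = $2,116,680
Less amount previously paid: $2,116,680 − $568,960 = $1,547,720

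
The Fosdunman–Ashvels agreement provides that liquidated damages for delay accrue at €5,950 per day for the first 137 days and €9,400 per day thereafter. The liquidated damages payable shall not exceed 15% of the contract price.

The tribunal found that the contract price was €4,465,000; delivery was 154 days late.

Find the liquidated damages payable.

First 137 days: 137 × €5,950 = €815,150
Remaining days: (154 − 137) × €9,400 = €159,800
Accrued per-day damages: €815,150 + €159,800 = €974,950
Cap: 15% of €4,465,000 = €669,750
Cap at €669,750: €974,950 exceeds the cap → €669,750

€669,750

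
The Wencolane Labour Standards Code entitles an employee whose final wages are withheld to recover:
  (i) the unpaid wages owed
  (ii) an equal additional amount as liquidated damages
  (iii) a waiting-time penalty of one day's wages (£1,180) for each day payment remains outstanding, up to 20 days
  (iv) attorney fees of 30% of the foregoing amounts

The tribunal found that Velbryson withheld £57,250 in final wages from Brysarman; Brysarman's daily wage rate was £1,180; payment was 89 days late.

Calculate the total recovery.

Liquidated damages (equal amount): £57,250
Penalty days: min(89, 20) = 20
Waiting-time penalty: 20 × £1,180 = £23,600
Subtotal: £57,250 + £57,250 + £23,600 = £138,100
Attorney fees: 30% of £138,100 = £41,430
Total award: £138,100 + £41,430 = £179,530

£179,530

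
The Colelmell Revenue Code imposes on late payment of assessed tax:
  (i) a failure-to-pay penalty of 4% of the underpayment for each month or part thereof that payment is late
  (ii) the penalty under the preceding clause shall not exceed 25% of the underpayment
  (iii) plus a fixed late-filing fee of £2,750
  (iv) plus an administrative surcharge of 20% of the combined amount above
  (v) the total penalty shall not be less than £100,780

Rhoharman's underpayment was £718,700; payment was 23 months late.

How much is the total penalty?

Accrued rate: 4% × 23 = 92%, capped at 25% → 25%
Failure-to-pay penalty: 25% of £718,700 = £179,675
Penalty before surcharge: £179,675 + £2,750 = £182,425
Administrative surcharge: 20% of £182,425 = £36,485
Total penalty: £182,425 + £36,485 = £218,910
Minimum £100,780: £218,910 meets the minimum, no increase.

£218,910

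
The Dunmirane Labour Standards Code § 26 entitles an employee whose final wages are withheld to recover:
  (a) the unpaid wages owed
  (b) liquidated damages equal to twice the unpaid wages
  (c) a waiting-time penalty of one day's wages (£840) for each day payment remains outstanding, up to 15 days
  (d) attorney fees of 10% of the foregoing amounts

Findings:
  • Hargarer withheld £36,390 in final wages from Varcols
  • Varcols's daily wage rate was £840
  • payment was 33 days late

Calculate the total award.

£133,947

Doubled: 2 × £36,390 = £72,780
Penalty days: min(33, 15) = 15
Waiting-time penalty: 15 × £840 = £12,600
Subtotal: £36,390 + £72,780 + £12,600 = £121,770
Attorney fees: 10% of £121,770 = £12,177
Total award: £121,770 + £12,177 = £133,947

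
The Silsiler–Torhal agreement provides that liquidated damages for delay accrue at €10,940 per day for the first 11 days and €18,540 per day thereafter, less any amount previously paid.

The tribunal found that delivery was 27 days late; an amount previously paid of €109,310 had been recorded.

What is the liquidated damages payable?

First 11 days: 11 × €10,940 = €120,340
Remaining days: (27 − 11) × €18,540 = €296,640
Accrued per-day damages: €120,340 + €296,640 = €416,980
Less amount previously paid: €416,980 − €109,310 = €307,670

€307,670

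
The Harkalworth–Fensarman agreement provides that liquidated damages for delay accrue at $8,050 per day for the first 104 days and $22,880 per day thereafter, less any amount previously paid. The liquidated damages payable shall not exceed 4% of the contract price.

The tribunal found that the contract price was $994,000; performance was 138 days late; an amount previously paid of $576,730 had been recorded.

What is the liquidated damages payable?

$39,760

First 104 days: 104 × $8,050 = $837,200
Remaining days: (138 − 104) × $22,880 = $777,920
Accrued per-day damages: $837,200 + $777,920 = $1,615,120
Less amount previously paid: $1,615,120 − $576,730 = $1,038,390
Cap: 4% of $994,000 = $39,760
Cap at $39,760: $1,038,390 exceeds the cap → $39,760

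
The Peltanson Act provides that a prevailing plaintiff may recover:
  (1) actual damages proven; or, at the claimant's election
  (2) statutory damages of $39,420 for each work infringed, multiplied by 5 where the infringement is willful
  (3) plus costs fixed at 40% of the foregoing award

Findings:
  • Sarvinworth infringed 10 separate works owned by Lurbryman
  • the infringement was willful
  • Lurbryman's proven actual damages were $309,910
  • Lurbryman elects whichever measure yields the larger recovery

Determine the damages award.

Statutory damages: 10 × $39,420 = $394,200
Multiplied by 5: 5 × $394,200 = $1,971,000
Greater of actual damages ($309,910) or enhanced statutory damages ($1,971,000): $1,971,000
Costs: 40% of $1,971,000 = $788,400
Award plus costs: $1,971,000 + $788,400 = $2,759,400

$2,759,400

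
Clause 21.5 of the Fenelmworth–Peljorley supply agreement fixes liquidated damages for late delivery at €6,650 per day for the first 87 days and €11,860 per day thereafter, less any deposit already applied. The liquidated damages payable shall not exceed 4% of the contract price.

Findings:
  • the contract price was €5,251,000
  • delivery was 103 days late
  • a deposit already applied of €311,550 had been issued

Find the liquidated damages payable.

First 87 days: 87 × €6,650 = €578,550
Remaining days: (103 − 87) × €11,860 = €189,760
Accrued per-day damages: €578,550 + €189,760 = €768,310
Less deposit already applied: €768,310 − €311,550 = €456,760
Cap: 4% of €5,251,000 = €210,040
Cap at €210,040: €456,760 exceeds the cap → €210,040

€210,040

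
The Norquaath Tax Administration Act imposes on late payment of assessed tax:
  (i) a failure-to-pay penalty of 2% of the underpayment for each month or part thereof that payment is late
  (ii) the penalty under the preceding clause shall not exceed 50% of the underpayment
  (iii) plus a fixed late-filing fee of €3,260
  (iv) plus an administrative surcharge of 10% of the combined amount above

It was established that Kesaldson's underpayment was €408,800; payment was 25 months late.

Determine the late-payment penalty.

Accrued rate: 2% × 25 = 50%, capped at 50% → 50%
Failure-to-pay penalty: 50% of €408,800 = €204,400
Penalty before surcharge: €204,400 + €3,260 = €207,660
Administrative surcharge: 10% of €207,660 = €20,766
Total penalty: €207,660 + €20,766 = €228,426

€228,426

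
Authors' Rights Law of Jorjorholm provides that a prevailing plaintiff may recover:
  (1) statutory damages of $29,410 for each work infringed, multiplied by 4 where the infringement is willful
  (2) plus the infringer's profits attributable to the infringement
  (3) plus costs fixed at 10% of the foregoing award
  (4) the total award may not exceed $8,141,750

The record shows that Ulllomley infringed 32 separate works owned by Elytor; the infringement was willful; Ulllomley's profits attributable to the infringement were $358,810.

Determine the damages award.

$4,535,619

Statutory damages: 32 × $29,410 = $941,120
Multiplied by 4: 4 × $941,120 = $3,764,480
Combined award: $3,764,480 + $358,810 = $4,123,290
Costs: 10% of $4,123,290 = $412,329
Award plus costs: $4,123,290 + $412,329 = $4,535,619
Cap at $8,141,750: $4,535,619 is within the cap, no reduction.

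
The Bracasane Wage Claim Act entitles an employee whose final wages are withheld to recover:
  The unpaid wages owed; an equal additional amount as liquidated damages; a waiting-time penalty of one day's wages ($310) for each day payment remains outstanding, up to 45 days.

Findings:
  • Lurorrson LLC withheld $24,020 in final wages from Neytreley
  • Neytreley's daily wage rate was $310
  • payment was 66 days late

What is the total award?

Liquidated damages (equal amount): $24,020
Penalty days: min(66, 45) = 45
Waiting-time penalty: 45 × $310 = $13,950
Total award: $24,020 + $24,020 + $13,950 = $61,990

$61,990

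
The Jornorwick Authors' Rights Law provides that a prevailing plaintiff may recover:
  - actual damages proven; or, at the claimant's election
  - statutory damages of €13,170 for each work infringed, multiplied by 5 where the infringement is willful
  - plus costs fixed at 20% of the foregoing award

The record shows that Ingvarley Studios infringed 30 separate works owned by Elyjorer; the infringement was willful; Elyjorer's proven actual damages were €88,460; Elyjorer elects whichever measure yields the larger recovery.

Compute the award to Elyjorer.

€2,370,600

Statutory damages: 30 × €13,170 = €395,100
Multiplied by 5: 5 × €395,100 = €1,975,500
Greater of actual damages (€88,460) or enhanced statutory damages (€1,975,500): €1,975,500
Costs: 20% of €1,975,500 = €395,100
Award plus costs: €1,975,500 + €395,100 = €2,370,600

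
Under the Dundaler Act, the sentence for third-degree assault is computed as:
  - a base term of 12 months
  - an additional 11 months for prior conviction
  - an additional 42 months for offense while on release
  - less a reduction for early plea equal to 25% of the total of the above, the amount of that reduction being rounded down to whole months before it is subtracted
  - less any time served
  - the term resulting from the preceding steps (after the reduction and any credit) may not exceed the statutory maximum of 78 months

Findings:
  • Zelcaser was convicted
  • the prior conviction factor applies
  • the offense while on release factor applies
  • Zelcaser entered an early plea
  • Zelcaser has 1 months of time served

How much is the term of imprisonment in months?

48 months

Prior conviction enhancement: +11 months
Offense while on release enhancement: +42 months
Adjusted term: 12 months + 11 months + 42 months = 65 months
Early plea reduction: 25% of 65 months = 16 months (rounded down)
After reduction: 65 − 16 = 49 months
Less time served: 49 months − 1 months = 48 months
Cap at 78 months: 48 months is within the cap, no reduction.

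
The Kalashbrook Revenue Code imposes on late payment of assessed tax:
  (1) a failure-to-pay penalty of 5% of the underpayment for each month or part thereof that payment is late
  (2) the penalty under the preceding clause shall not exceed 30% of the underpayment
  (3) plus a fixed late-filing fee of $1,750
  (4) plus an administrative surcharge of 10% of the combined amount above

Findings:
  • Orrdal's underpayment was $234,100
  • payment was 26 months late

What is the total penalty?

Accrued rate: 5% × 26 = 130%, capped at 30% → 30%
Failure-to-pay penalty: 30% of $234,100 = $70,230
Penalty before surcharge: $70,230 + $1,750 = $71,980
Administrative surcharge: 10% of $71,980 = $7,198
Total penalty: $71,980 + $7,198 = $79,178

$79,178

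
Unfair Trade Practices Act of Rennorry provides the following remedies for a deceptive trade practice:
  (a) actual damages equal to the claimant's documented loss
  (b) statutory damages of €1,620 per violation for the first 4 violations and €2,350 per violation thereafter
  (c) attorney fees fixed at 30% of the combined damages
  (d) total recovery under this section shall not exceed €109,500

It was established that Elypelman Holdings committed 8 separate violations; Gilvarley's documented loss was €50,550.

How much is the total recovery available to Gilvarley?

First 4 violations: 4 × €1,620 = €6,480
Remaining violations: (8 − 4) × €2,350 = €9,400
Statutory damages: €6,480 + €9,400 = €15,880
Combined damages: €50,550 + €15,880 = €66,430
Attorney fees: 30% of €66,430 = €19,929
Total before cap: €66,430 + €19,929 = €86,359
Cap at €109,500: €86,359 is within the cap, no reduction.

Total recovery: €86,359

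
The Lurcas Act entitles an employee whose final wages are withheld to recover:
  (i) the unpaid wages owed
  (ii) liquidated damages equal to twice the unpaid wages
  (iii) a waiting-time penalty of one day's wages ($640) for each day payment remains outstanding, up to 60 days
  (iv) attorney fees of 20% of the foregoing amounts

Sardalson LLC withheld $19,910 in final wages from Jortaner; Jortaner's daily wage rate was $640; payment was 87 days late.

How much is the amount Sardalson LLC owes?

Doubled: 2 × $19,910 = $39,820
Penalty days: min(87, 60) = 60
Waiting-time penalty: 60 × $640 = $38,400
Subtotal: $19,910 + $39,820 + $38,400 = $98,130
Attorney fees: 20% of $98,130 = $19,626
Total award: $98,130 + $19,626 = $117,756

$117,756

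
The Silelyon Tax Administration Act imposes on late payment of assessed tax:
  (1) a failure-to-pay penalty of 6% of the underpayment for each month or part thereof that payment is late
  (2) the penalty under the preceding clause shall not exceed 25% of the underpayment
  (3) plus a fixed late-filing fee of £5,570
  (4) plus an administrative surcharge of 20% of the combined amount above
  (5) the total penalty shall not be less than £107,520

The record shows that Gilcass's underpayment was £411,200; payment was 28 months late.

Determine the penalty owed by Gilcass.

£130,044

Accrued rate: 6% × 28 = 168%, capped at 25% → 25%
Failure-to-pay penalty: 25% of £411,200 = £102,800
Penalty before surcharge: £102,800 + £5,570 = £108,370
Administrative surcharge: 20% of £108,370 = £21,674
Total penalty: £108,370 + £21,674 = £130,044
Minimum £107,520: £130,044 meets the minimum, no increase.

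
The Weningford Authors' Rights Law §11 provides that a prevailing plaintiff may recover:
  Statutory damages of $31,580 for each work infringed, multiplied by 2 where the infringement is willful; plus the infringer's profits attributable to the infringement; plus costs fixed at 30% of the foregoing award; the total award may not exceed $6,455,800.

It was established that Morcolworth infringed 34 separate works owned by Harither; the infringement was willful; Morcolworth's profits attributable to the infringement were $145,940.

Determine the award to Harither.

$2,981,394

Statutory damages: 34 × $31,580 = $1,073,720
Doubled: 2 × $1,073,720 = $2,147,440
Combined award: $2,147,440 + $145,940 = $2,293,380
Costs: 30% of $2,293,380 = $688,014
Award plus costs: $2,293,380 + $688,014 = $2,981,394
Cap at $6,455,800: $2,981,394 is within the cap, no reduction.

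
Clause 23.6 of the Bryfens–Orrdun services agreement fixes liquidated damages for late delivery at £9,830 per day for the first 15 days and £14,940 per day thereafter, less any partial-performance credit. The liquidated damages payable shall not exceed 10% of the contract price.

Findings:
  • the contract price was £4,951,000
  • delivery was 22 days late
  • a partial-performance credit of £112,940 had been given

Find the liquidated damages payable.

£139,090

First 15 days: 15 × £9,830 = £147,450
Remaining days: (22 − 15) × £14,940 = £104,580
Accrued per-day damages: £147,450 + £104,580 = £252,030
Less partial-performance credit: £252,030 − £112,940 = £139,090
Cap: 10% of £4,951,000 = £495,100
Cap at £495,100: £139,090 is within the cap, no reduction.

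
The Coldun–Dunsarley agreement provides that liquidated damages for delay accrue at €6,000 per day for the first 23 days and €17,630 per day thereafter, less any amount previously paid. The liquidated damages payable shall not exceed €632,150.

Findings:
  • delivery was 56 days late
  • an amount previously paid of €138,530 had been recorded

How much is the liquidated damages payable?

€581,260

First 23 days: 23 × €6,000 = €138,000
Remaining days: (56 − 23) × €17,630 = €581,790
Accrued per-day damages: €138,000 + €581,790 = €719,790
Less amount previously paid: €719,790 − €138,530 = €581,260
Cap at €632,150: €581,260 is within the cap, no reduction.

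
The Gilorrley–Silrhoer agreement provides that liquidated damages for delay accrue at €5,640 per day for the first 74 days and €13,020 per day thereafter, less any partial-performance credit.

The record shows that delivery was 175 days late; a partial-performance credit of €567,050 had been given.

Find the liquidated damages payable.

€1,165,330

First 74 days: 74 × €5,640 = €417,360
Remaining days: (175 − 74) × €13,020 = €1,315,020
Accrued per-day damages: €417,360 + €1,315,020 = €1,732,380
Less partial-performance credit: €1,732,380 − €567,050 = €1,165,330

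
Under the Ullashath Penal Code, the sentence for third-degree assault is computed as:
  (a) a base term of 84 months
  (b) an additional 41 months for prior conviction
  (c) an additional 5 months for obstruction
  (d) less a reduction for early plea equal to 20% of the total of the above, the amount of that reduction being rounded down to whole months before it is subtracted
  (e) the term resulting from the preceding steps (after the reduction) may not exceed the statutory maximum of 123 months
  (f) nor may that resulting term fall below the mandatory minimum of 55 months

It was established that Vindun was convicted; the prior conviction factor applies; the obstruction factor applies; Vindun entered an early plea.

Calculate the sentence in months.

Sentence: 104 months

Prior conviction enhancement: +41 months
Obstruction enhancement: +5 months
Adjusted term: 84 months + 41 months + 5 months = 130 months
Early plea reduction: 20% of 130 months = 26 months (rounded down)
After reduction: 130 − 26 = 104 months
Cap at 123 months: 104 months is within the cap, no reduction.
Minimum 55 months: 104 months meets the minimum, no increase.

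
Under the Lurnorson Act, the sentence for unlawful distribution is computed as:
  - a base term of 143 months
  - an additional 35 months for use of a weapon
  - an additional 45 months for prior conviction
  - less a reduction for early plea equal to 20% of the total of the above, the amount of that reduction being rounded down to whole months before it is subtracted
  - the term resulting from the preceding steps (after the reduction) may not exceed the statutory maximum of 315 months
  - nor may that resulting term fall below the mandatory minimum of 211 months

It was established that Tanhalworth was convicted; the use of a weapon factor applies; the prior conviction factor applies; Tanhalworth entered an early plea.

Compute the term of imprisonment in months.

Use of a weapon enhancement: +35 months
Prior conviction enhancement: +45 months
Adjusted term: 143 months + 35 months + 45 months = 223 months
Early plea reduction: 20% of 223 months = 44 months (rounded down)
After reduction: 223 − 44 = 179 months
Cap at 315 months: 179 months is within the cap, no reduction.
Minimum 211 months: 179 months is below the minimum → 211 months

211 months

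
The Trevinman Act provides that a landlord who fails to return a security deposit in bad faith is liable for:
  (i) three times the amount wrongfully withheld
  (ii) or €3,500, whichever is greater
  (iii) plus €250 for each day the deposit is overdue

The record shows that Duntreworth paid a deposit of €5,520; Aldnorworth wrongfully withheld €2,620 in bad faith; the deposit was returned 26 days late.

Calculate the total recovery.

Recovery: €14,360

Trebled: 3 × €2,620 = €7,860
Minimum €3,500: €7,860 meets the minimum, no increase.
Late-return penalty: 26 × €250 = €6,500
Damages plus late penalty: €7,860 + €6,500 = €14,360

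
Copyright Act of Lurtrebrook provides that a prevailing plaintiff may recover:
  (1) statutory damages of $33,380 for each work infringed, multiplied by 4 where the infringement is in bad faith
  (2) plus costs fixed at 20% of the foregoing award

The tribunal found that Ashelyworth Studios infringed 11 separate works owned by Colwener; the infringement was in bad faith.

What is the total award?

Statutory damages: 11 × $33,380 = $367,180
Multiplied by 4: 4 × $367,180 = $1,468,720
Costs: 20% of $1,468,720 = $293,744
Award plus costs: $1,468,720 + $293,744 = $1,762,464

$1,762,464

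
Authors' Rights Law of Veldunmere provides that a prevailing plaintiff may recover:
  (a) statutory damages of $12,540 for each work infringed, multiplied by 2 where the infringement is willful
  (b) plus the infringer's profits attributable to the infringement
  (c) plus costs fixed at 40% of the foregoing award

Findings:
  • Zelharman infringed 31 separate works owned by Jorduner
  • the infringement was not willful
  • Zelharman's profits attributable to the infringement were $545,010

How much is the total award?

$1,307,250

Statutory damages: 31 × $12,540 = $388,740
Infringement not willful: no ×2 enhancement.
Combined award: $388,740 + $545,010 = $933,750
Costs: 40% of $933,750 = $373,500
Award plus costs: $933,750 + $373,500 = $1,307,250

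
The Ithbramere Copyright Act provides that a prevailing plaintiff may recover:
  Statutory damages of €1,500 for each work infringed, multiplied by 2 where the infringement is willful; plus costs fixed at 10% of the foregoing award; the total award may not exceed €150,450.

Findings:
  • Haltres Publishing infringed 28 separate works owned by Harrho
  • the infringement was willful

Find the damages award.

Statutory damages: 28 × €1,500 = €42,000
Doubled: 2 × €42,000 = €84,000
Costs: 10% of €84,000 = €8,400
Award plus costs: €84,000 + €8,400 = €92,400
Cap at €150,450: €92,400 is within the cap, no reduction.

€92,400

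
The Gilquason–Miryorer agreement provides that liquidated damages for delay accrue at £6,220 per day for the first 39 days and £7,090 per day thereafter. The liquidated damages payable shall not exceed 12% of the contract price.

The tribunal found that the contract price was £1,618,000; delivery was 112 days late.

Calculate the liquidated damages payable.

First 39 days: 39 × £6,220 = £242,580
Remaining days: (112 − 39) × £7,090 = £517,570
Accrued per-day damages: £242,580 + £517,570 = £760,150
Cap: 12% of £1,618,000 = £194,160
Cap at £194,160: £760,150 exceeds the cap → £194,160

£194,160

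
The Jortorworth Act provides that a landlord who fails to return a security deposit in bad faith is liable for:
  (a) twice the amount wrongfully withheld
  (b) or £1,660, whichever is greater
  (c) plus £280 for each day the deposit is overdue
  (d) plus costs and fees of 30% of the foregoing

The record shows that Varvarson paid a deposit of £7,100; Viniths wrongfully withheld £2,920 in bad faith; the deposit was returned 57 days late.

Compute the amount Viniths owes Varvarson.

Doubled: 2 × £2,920 = £5,840
Minimum £1,660: £5,840 meets the minimum, no increase.
Late-return penalty: 57 × £280 = £15,960
Damages plus late penalty: £5,840 + £15,960 = £21,800
Costs and fees: 30% of £21,800 = £6,540
Total recovery: £21,800 + £6,540 = £28,340

£28,340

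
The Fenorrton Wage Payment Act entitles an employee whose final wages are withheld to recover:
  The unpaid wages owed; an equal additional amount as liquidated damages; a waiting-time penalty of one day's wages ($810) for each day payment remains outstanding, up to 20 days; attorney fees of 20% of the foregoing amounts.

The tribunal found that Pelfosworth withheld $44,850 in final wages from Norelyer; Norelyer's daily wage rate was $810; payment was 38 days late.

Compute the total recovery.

$127,080

Liquidated damages (equal amount): $44,850
Penalty days: min(38, 20) = 20
Waiting-time penalty: 20 × $810 = $16,200
Subtotal: $44,850 + $44,850 + $16,200 = $105,900
Attorney fees: 20% of $105,900 = $21,180
Total award: $105,900 + $21,180 = $127,080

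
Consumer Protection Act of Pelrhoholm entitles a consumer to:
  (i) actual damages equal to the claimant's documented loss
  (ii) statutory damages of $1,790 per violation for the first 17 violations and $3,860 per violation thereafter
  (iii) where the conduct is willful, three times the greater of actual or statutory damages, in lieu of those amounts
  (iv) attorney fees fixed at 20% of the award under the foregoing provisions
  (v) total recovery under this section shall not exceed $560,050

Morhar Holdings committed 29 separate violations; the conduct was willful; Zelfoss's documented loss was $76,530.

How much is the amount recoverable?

First 17 violations: 17 × $1,790 = $30,430
Remaining violations: (29 − 17) × $3,860 = $46,320
Statutory damages: $30,430 + $46,320 = $76,750
Greater of actual damages ($76,530) or statutory damages ($76,750): $76,750
Trebled: 3 × $76,750 = $230,250
Attorney fees: 20% of $230,250 = $46,050
Total before cap: $230,250 + $46,050 = $276,300
Cap at $560,050: $276,300 is within the cap, no reduction.

$276,300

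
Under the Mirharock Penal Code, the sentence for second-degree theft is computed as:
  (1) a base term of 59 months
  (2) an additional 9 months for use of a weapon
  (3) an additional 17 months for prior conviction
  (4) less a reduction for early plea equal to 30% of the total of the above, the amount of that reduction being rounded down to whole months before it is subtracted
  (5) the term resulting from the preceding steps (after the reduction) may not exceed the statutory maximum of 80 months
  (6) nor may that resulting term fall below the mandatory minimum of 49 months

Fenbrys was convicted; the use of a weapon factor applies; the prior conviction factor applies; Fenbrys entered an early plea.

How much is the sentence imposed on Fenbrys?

60 months

Use of a weapon enhancement: +9 months
Prior conviction enhancement: +17 months
Adjusted term: 59 months + 9 months + 17 months = 85 months
Early plea reduction: 30% of 85 months = 25 months (rounded down)
After reduction: 85 − 25 = 60 months
Cap at 80 months: 60 months is within the cap, no reduction.
Minimum 49 months: 60 months meets the minimum, no increase.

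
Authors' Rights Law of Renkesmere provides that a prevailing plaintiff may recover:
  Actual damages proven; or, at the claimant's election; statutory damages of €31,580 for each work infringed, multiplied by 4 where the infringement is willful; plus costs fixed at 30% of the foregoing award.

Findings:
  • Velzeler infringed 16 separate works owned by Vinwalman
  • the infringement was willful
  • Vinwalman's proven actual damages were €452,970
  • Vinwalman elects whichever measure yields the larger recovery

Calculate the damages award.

Statutory damages: 16 × €31,580 = €505,280
Multiplied by 4: 4 × €505,280 = €2,021,120
Greater of actual damages (€452,970) or enhanced statutory damages (€2,021,120): €2,021,120
Costs: 30% of €2,021,120 = €606,336
Award plus costs: €2,021,120 + €606,336 = €2,627,456

€2,627,456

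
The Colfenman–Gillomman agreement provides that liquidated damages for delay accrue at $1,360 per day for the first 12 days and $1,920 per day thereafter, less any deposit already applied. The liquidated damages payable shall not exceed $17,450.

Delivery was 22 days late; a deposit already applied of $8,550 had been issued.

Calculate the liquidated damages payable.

$17,450

First 12 days: 12 × $1,360 = $16,320
Remaining days: (22 − 12) × $1,920 = $19,200
Accrued per-day damages: $16,320 + $19,200 = $35,520
Less deposit already applied: $35,520 − $8,550 = $26,970
Cap at $17,450: $26,970 exceeds the cap → $17,450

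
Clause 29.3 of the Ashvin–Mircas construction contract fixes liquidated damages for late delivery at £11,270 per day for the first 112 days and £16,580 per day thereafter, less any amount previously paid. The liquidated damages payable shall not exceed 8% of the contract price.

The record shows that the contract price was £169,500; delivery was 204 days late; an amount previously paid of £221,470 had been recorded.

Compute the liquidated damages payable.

£13,560

First 112 days: 112 × £11,270 = £1,262,240
Remaining days: (204 − 112) × £16,580 = £1,525,360
Accrued per-day damages: £1,262,240 + £1,525,360 = £2,787,600
Less amount previously paid: £2,787,600 − £221,470 = £2,566,130
Cap: 8% of £169,500 = £13,560
Cap at £13,560: £2,566,130 exceeds the cap → £13,560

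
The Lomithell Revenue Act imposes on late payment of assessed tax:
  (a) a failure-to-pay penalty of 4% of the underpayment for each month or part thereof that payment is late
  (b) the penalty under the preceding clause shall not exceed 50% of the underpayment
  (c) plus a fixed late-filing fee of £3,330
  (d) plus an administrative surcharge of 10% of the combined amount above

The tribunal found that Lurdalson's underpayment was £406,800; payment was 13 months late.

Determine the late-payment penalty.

£227,403

Accrued rate: 4% × 13 = 52%, capped at 50% → 50%
Failure-to-pay penalty: 50% of £406,800 = £203,400
Penalty before surcharge: £203,400 + £3,330 = £206,730
Administrative surcharge: 10% of £206,730 = £20,673
Total penalty: £206,730 + £20,673 = £227,403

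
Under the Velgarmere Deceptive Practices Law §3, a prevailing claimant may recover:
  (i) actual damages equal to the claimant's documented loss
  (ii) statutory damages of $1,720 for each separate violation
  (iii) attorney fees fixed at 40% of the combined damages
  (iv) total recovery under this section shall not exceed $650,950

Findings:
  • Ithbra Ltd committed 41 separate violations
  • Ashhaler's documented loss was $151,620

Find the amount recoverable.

Statutory damages: 41 × $1,720 = $70,520
Combined damages: $151,620 + $70,520 = $222,140
Attorney fees: 40% of $222,140 = $88,856
Total before cap: $222,140 + $88,856 = $310,996
Cap at $650,950: $310,996 is within the cap, no reduction.

$310,996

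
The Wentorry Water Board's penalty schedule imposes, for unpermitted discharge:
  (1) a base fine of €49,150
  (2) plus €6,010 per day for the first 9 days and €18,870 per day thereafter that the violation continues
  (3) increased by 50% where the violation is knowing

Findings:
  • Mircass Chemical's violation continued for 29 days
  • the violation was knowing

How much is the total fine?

First 9 days: 9 × €6,010 = €54,090
Remaining days: (29 − 9) × €18,870 = €377,400
Per-day component: €54,090 + €377,400 = €431,490
Base plus per-day: €49,150 + €431,490 = €480,640
Enhancement: 50% of €480,640 = €240,320
Enhanced fine: €480,640 + €240,320 = €720,960

€720,960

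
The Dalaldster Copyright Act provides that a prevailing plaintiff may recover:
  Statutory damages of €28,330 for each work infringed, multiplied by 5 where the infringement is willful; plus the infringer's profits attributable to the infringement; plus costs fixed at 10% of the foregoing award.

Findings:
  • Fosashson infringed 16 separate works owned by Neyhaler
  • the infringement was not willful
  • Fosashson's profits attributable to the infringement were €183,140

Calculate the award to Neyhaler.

Award: €700,062

Statutory damages: 16 × €28,330 = €453,280
Infringement not willful: no ×5 enhancement.
Combined award: €453,280 + €183,140 = €636,420
Costs: 10% of €636,420 = €63,642
Award plus costs: €636,420 + €63,642 = €700,062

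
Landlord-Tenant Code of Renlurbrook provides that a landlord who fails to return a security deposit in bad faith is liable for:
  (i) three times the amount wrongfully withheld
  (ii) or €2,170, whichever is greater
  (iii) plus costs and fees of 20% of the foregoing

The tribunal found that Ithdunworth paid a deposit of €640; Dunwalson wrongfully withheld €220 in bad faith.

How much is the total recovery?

Recovery: €2,604

Trebled: 3 × €220 = €660
Minimum €2,170: €660 is below the minimum → €2,170
Costs and fees: 20% of €2,170 = €434
Total recovery: €2,170 + €434 = €2,604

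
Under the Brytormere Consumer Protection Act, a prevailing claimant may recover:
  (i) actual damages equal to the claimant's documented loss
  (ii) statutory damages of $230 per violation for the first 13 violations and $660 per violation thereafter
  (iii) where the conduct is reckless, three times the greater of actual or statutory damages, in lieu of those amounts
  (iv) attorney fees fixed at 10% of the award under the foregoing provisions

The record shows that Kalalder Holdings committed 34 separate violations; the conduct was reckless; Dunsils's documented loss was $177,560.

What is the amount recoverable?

$585,948

First 13 violations: 13 × $230 = $2,990
Remaining violations: (34 − 13) × $660 = $13,860
Statutory damages: $2,990 + $13,860 = $16,850
Greater of actual damages ($177,560) or statutory damages ($16,850): $177,560
Trebled: 3 × $177,560 = $532,680
Attorney fees: 10% of $532,680 = $53,268
Total recovery: $532,680 + $53,268 = $585,948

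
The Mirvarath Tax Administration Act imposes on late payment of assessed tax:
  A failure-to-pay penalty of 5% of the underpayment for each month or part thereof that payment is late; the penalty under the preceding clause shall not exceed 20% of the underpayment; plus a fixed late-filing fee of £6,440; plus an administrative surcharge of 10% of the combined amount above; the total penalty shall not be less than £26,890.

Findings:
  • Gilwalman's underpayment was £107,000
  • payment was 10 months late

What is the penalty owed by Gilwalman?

Accrued rate: 5% × 10 = 50%, capped at 20% → 20%
Failure-to-pay penalty: 20% of £107,000 = £21,400
Penalty before surcharge: £21,400 + £6,440 = £27,840
Administrative surcharge: 10% of £27,840 = £2,784
Total penalty: £27,840 + £2,784 = £30,624
Minimum £26,890: £30,624 meets the minimum, no increase.

£30,624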